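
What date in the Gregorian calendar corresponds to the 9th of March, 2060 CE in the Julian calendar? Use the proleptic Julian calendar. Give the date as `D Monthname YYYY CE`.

At this point the Julian calendar is 13 days behind the Gregorian.
9 March 2060 Julian + 13 days → 22 March 2060 Gregorian.

22 March 2060 CE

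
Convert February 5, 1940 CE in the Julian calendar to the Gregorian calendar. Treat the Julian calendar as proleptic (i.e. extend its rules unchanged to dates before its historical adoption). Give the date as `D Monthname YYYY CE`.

18 February 1940 CE

The Julian–Gregorian offset here is 13 days (Julian trailing).
5 February 1940 Julian + 13 days → 18 February 1940 Gregorian.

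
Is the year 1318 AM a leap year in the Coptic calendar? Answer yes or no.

1318 mod 4 = 2; in the Coptic calendar a year is leap when year mod 4 = 3, so it is a common year.

no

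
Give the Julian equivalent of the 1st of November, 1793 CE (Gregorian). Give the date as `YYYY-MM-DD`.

1793-10-21

At this point the Julian calendar is 11 days behind the Gregorian.
1 November 1793 Gregorian − 11 days → 21 October 1793 Julian.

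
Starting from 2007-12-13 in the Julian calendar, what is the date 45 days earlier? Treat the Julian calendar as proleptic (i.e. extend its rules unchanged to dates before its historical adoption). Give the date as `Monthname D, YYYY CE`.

Counting 45 days back from JDN 2454461 reaches JDN 2454416, which is October 29, 2007 CE.

October 29, 2007 CE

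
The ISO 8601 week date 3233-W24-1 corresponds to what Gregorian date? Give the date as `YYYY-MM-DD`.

3233-06-13

ISO week 1 of 3233 is the week containing the first Thursday of 3233.
Week 24, day 1 (Monday) lands on 3233-06-13.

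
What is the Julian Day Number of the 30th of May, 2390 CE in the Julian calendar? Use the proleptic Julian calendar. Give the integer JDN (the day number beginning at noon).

In the Gregorian calendar the same day is 15 June 2390.
JDN 2451545 is 1 January 2000 CE (Gregorian); the target day is +142610 days from there, so JDN = 2594155.

2594155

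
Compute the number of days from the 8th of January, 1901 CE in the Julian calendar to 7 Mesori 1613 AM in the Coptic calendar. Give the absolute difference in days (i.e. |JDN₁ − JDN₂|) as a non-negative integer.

1257

First date → JDN 2415406; second date → JDN 2414149.
The interval is |2415406 − 2414149| = 1257 days.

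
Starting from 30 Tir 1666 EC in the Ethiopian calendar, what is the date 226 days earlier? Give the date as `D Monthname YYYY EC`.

Counting 226 days back from JDN 2332511 reaches JDN 2332285, which is 19 Sene 1665 EC.

19 Sene 1665 EC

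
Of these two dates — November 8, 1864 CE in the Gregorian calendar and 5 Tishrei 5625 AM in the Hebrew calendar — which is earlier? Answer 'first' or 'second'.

Converting both to JDN: 2402184 vs 2402150; the smaller is the second.

second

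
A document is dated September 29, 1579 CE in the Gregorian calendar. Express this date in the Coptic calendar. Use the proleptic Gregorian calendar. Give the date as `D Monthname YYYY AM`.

21 Thout 1296 AM

Julian Day Number of the source date = 2298049.
Converting JDN 2298049 to the Coptic calendar gives 21 Thout 1296 AM.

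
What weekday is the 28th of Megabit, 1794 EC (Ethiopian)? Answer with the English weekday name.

Monday

This is JDN 2379321 (5 April 1802 Gregorian).
Since JDN mod 7 = 0 (0 = Monday), the day is Monday.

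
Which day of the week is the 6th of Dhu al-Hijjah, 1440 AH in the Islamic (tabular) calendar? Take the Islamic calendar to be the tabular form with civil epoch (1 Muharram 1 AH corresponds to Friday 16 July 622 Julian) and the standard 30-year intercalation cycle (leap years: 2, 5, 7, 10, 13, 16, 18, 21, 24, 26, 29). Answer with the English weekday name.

Equivalently 8 August 2019 Gregorian, JDN 2458704.
2458704 ≡ 3 (mod 7); counting from Monday = 0 gives Thursday.

Thursday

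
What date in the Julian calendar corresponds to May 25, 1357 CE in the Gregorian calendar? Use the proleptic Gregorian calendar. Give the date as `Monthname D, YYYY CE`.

May 17, 1357 CE

At this point the Julian calendar is 8 days behind the Gregorian.
25 May 1357 Gregorian − 8 days → 17 May 1357 Julian.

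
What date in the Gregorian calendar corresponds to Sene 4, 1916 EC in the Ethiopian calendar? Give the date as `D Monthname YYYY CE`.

Julian Day Number of the source date = 2423948.
Converting JDN 2423948 to the Gregorian calendar gives 11 June 1924 CE.

11 June 1924 CE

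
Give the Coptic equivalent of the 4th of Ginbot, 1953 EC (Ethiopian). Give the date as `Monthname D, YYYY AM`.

Julian Day Number of the source date = 2437432.
Converting JDN 2437432 to the Coptic calendar gives 4 Pashons 1677 AM.

Pashons 4, 1677 AM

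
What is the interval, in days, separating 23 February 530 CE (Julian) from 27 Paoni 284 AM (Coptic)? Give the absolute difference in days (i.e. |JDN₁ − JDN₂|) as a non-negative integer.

JDN of the first date = 1914694.
JDN of the second date = 1928692.
|1928692 − 1914694| = 13998.

13998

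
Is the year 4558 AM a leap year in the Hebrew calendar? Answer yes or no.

yes

Hebrew year 4558 is year 17 of its 19-year Metonic cycle; leap years are at positions 3, 6, 8, 11, 14, 17, 19, so it is a leap year (13 months).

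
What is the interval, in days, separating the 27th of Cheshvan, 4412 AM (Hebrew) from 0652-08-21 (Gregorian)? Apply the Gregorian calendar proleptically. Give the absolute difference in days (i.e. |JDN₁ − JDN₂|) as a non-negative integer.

First date → JDN 1959156; second date → JDN 1959431.
The interval is |1959156 − 1959431| = 275 days.

275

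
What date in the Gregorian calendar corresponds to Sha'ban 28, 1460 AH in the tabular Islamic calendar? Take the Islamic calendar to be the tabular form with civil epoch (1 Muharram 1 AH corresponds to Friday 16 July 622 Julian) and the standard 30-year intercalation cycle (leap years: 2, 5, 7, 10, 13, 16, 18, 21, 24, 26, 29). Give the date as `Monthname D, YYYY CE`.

September 28, 2038 CE

Both dates share Julian Day Number 2465695; in the Gregorian calendar that is 28 September 2038 CE.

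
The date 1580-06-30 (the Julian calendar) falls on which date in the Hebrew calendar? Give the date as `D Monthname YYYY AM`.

17 Tammuz 5340 AM

The source date corresponds to 10 July 1580 in the proleptic Gregorian calendar (JDN 2298334).
That day falls on 17 Tammuz 5340 AM in the Hebrew calendar.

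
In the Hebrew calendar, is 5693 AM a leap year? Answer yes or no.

Hebrew year 5693 is year 12 of its 19-year Metonic cycle; leap years are at positions 3, 6, 8, 11, 14, 17, 19, so it is a common year (12 months).

no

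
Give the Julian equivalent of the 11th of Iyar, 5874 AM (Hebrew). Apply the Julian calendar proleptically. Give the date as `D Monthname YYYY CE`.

3 May 2114 CE

Julian Day Number of the source date = 2493319.
Converting JDN 2493319 to the Julian calendar gives 3 May 2114 CE.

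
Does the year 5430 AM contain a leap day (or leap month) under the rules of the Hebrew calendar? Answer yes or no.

no

Hebrew year 5430 is year 15 of its 19-year Metonic cycle; leap years are at positions 3, 6, 8, 11, 14, 17, 19, so it is a common year (12 months).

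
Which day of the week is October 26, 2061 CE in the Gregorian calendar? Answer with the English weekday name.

Wednesday

Since JDN mod 7 = 2 (0 = Monday), the day is Wednesday.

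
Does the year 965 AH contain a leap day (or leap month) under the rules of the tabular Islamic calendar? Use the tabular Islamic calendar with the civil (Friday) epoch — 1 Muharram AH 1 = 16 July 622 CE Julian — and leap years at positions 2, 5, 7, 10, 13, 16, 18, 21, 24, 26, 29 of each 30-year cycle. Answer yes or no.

Year 965 AH is year 5 of its 30-year cycle; leap positions are 2, 5, 7, 10, 13, 16, 18, 21, 24, 26, 29, so it is a leap year (355 days).

yes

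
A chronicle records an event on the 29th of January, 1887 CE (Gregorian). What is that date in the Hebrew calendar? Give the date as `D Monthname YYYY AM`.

4 Shevat 5647 AM

Julian Day Number of the source date = 2410301.
Converting JDN 2410301 to the Hebrew calendar gives 4 Shevat 5647 AM.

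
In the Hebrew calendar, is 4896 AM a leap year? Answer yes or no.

no

Hebrew year 4896 is year 13 of its 19-year Metonic cycle; leap years are at positions 3, 6, 8, 11, 14, 17, 19, so it is a common year (12 months).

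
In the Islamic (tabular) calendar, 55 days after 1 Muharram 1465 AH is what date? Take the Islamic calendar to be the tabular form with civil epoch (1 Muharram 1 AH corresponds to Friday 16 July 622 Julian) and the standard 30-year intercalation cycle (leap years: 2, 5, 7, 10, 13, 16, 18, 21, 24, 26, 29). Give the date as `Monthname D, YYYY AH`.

Safar 26, 1465 AH

JDN of 1 Muharram 1465 AH = 2467233.
2467233 + 55 = 2467288.
JDN 2467288 in the tabular Islamic calendar is Safar 26, 1465 AH.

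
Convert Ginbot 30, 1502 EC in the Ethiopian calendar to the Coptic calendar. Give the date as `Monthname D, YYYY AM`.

Julian Day Number of the source date = 2272730.
Converting JDN 2272730 to the Coptic calendar gives 30 Pashons 1226 AM.

Pashons 30, 1226 AM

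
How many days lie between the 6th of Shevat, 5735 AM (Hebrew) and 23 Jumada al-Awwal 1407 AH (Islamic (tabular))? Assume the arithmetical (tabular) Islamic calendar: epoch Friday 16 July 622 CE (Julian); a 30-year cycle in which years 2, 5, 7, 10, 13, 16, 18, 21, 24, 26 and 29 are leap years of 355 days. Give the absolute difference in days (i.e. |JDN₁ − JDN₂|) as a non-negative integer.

4389

First date → JDN 2442431; second date → JDN 2446820.
The interval is |2442431 − 2446820| = 4389 days.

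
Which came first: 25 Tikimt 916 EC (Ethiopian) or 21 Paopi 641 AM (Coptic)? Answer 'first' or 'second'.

first

Converting both to JDN: 2058479 vs 2058840; the smaller is the first.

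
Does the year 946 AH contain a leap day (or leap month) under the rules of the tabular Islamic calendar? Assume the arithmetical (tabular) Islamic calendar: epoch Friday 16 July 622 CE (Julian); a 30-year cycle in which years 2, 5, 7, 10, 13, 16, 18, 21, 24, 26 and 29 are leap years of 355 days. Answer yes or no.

yes

Year 946 AH is year 16 of its 30-year cycle; leap positions are 2, 5, 7, 10, 13, 16, 18, 21, 24, 26, 29, so it is a leap year (355 days).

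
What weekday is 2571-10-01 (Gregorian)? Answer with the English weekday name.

Tuesday

Since JDN mod 7 = 1 (0 = Monday), the day is Tuesday.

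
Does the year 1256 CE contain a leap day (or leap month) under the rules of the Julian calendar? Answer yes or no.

1256 mod 4 = 0, so it is a leap year in the Julian calendar.

yes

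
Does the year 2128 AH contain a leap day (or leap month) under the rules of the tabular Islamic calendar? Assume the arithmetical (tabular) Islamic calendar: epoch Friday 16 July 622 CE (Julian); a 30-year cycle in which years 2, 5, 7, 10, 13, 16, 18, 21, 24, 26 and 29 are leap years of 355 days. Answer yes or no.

no

Year 2128 AH is year 28 of its 30-year cycle; leap positions are 2, 5, 7, 10, 13, 16, 18, 21, 24, 26, 29, so it is a common year (354 days).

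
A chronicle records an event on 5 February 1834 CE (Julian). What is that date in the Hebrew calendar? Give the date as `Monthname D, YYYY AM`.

Both dates share Julian Day Number 2390962; in the Hebrew calendar that is 8 Adar I 5594 AM.

Adar I 8, 5594 AM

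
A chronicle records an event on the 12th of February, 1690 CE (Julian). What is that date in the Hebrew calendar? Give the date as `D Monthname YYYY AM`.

13 Adar 5450 AM

Both dates share Julian Day Number 2338373; in the Hebrew calendar that is 13 Adar 5450 AM.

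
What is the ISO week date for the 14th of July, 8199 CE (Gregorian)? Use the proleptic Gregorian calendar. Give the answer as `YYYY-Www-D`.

8199-W28-7

The weekday is Sunday (ISO weekday 7).
That Sunday belongs to ISO week 28 of ISO year 8199.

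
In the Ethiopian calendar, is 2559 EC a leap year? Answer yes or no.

2559 mod 4 = 3; in the Ethiopian calendar a year is leap when year mod 4 = 3, so it is a leap year.

yes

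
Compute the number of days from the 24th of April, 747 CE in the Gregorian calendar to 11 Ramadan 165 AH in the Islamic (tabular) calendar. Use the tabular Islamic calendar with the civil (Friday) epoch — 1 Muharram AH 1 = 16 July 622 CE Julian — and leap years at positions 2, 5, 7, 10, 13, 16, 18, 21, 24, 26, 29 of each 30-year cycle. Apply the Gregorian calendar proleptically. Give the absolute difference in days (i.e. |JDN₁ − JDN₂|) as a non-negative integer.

12793

First date → JDN 1994009; second date → JDN 2006802.
The interval is |1994009 − 2006802| = 12793 days.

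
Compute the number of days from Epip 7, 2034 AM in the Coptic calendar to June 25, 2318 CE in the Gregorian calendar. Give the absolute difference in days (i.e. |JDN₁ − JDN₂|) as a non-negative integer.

22

First date → JDN 2567889; second date → JDN 2567867.
The interval is |2567889 − 2567867| = 22 days.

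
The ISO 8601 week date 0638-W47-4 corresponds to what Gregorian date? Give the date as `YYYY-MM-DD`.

ISO week 1 of 638 is the week containing the first Thursday of 638.
Week 47, day 4 (Thursday) lands on 0638-11-22.

0638-11-22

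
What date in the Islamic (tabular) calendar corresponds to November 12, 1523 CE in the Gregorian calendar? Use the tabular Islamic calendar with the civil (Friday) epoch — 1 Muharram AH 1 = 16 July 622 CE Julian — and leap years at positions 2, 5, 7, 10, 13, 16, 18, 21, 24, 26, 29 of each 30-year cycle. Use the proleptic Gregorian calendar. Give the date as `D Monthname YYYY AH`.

Both dates share Julian Day Number 2277639; in the tabular Islamic calendar that is 23 Dhu al-Hijjah 929 AH.

23 Dhu al-Hijjah 929 AH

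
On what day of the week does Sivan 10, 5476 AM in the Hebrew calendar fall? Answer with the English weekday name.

In the Gregorian calendar this is 31 May 1716 (JDN 2347967).
Since JDN mod 7 = 6 (0 = Monday), the day is Sunday.

Sunday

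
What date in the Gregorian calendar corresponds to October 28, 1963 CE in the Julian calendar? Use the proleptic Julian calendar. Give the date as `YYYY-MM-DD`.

1963-11-10

For dates in this range the Gregorian date is 13 days ahead of the Julian.
28 October 1963 Julian + 13 days → 10 November 1963 Gregorian.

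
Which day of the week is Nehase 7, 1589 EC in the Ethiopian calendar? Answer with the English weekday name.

Equivalently 10 August 1597 Gregorian, JDN 2304574.
JDN 2304574 mod 7 = 6, and JDN 0 was a Monday, so this is a Sunday.

Sunday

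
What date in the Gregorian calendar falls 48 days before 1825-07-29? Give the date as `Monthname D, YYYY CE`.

The starting date is JDN 2387837; 2387837 − 48 = 2387789.
JDN 2387789 corresponds to June 11, 1825 CE.

June 11, 1825 CE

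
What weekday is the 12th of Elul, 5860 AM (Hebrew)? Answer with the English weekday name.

Thursday

This is JDN 2488328 (16 September 2100 Gregorian).
2488328 ≡ 3 (mod 7); counting from Monday = 0 gives Thursday.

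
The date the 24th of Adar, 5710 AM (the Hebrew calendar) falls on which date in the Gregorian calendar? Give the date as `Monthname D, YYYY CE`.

Both dates share Julian Day Number 2433354; in the Gregorian calendar that is 13 March 1950 CE.

March 13, 1950 CE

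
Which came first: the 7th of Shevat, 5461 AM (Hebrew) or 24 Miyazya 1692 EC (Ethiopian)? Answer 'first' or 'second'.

First date → JDN 2342353; second date → JDN 2342092.
JDN 2342092 < JDN 2342353, so the second date is earlier.

second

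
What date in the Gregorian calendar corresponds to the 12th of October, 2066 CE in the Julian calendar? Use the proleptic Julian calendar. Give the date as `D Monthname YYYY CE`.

The Julian–Gregorian offset here is 13 days (Julian trailing).
12 October 2066 Julian + 13 days → 25 October 2066 Gregorian.

25 October 2066 CE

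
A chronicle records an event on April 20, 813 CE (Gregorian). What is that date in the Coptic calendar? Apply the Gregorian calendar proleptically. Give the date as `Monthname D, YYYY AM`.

Parmouti 21, 529 AM

Julian Day Number of the source date = 2018112.
Converting JDN 2018112 to the Coptic calendar gives 21 Parmouti 529 AM.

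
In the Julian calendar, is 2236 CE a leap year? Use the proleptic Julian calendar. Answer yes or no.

yes

2236 mod 4 = 0, so it is a leap year in the Julian calendar.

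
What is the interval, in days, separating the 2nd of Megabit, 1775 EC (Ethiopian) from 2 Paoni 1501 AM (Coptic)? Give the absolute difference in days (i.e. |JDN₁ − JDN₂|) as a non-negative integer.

821

First date → JDN 2372355; second date → JDN 2373176.
The interval is |2372355 − 2373176| = 821 days.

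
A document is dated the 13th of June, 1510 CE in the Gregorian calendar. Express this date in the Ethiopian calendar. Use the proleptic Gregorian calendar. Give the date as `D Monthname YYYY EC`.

Both dates share Julian Day Number 2272739; in the Ethiopian calendar that is 9 Sene 1502 EC.

9 Sene 1502 EC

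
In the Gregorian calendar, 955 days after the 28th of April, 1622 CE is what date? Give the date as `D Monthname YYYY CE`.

8 December 1624 CE

The starting date is JDN 2313601; 2313601 + 955 = 2314556.
JDN 2314556 corresponds to 8 December 1624 CE.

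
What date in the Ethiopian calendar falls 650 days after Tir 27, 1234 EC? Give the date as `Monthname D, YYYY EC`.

Hidar 6, 1236 EC

The starting date is JDN 2174720; 2174720 + 650 = 2175370.
JDN 2175370 corresponds to Hidar 6, 1236 EC.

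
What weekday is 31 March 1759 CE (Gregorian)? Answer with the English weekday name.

Since JDN mod 7 = 5 (0 = Monday), the day is Saturday.

Saturday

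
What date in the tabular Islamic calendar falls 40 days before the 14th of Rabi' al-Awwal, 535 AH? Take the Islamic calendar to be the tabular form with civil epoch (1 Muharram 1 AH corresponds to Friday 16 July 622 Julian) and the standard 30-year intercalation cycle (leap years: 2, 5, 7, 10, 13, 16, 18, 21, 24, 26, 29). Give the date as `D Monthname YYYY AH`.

The starting date is JDN 2137744; 2137744 − 40 = 2137704.
JDN 2137704 corresponds to 3 Safar 535 AH.

3 Safar 535 AH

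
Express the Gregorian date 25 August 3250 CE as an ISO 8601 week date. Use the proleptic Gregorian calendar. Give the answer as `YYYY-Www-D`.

The weekday is Thursday (ISO weekday 4).
That Thursday belongs to ISO week 34 of ISO year 3250.

3250-W34-4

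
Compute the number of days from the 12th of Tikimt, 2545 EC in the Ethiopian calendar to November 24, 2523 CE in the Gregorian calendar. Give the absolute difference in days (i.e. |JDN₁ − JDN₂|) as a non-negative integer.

10564

First date → JDN 2653458; second date → JDN 2642894.
The interval is |2653458 − 2642894| = 10564 days.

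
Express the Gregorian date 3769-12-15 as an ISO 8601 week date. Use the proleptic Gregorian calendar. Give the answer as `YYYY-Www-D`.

The weekday is Friday (ISO weekday 5).
That Friday belongs to ISO week 50 of ISO year 3769.

3769-W50-5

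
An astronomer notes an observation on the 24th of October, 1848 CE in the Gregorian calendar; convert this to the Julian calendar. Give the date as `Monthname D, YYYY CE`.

For dates in this range the Gregorian date is 12 days ahead of the Julian.
24 October 1848 Gregorian − 12 days → 12 October 1848 Julian.

October 12, 1848 CE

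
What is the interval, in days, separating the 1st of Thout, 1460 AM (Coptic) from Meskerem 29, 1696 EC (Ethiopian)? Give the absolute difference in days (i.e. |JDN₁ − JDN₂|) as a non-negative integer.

14582

JDN of the first date = 2357930.
JDN of the second date = 2343348.
|2343348 − 2357930| = 14582.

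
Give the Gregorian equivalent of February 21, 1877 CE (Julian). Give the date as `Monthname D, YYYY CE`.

March 5, 1877 CE

For dates in this range the Gregorian date is 12 days ahead of the Julian.
21 February 1877 Julian + 12 days → 5 March 1877 Gregorian.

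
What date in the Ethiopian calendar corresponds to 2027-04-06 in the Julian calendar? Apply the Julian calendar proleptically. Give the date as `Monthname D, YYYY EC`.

Julian Day Number of the source date = 2461515.
Converting JDN 2461515 to the Ethiopian calendar gives 11 Miyazya 2019 EC.

Miyazya 11, 2019 EC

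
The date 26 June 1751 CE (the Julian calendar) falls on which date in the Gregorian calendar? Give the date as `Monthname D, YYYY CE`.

The Julian–Gregorian offset here is 11 days (Julian trailing).
26 June 1751 Julian + 11 days → 7 July 1751 Gregorian.

July 7, 1751 CE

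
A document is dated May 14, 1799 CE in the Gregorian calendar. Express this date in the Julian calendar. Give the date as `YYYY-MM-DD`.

At this point the Julian calendar is 11 days behind the Gregorian.
14 May 1799 Gregorian − 11 days → 3 May 1799 Julian.

1799-05-03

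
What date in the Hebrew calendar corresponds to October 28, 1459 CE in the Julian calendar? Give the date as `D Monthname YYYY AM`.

1 Kislev 5220 AM

Both dates share Julian Day Number 2254258; in the Hebrew calendar that is 1 Kislev 5220 AM.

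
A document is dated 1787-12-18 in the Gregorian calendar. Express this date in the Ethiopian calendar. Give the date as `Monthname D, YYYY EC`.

Tahsas 10, 1780 EC

Julian Day Number of the source date = 2374100.
Converting JDN 2374100 to the Ethiopian calendar gives 10 Tahsas 1780 EC.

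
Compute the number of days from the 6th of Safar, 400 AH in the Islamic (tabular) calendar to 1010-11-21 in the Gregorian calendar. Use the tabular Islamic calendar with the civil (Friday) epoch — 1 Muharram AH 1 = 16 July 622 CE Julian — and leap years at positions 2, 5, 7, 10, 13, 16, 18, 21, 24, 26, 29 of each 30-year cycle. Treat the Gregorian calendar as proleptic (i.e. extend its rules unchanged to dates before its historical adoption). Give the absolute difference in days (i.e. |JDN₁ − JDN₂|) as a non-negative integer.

412

JDN of the first date = 2089867.
JDN of the second date = 2090279.
|2090279 − 2089867| = 412.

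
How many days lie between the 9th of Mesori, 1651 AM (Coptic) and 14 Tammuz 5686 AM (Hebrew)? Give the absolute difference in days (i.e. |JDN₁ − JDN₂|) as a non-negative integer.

JDN of the first date = 2428030.
JDN of the second date = 2424693.
|2424693 − 2428030| = 3337.

3337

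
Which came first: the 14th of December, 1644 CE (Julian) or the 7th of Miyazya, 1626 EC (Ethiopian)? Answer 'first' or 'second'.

second

Converting both to JDN: 2321877 vs 2317968; the smaller is the second.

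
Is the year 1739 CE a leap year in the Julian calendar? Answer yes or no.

1739 mod 4 = 3, so it is a common year in the Julian calendar.

no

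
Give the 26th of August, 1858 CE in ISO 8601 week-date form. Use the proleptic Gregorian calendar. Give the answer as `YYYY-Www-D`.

1858-W34-4

The weekday is Thursday (ISO weekday 4).
That Thursday belongs to ISO week 34 of ISO year 1858.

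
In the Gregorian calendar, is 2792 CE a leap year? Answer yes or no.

2792 is divisible by 4 and not by 100, so it is a leap year.

yes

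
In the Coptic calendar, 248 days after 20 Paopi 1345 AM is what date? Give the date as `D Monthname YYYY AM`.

The starting date is JDN 2315975; 2315975 + 248 = 2316223.
JDN 2316223 corresponds to 28 Paoni 1345 AM.

28 Paoni 1345 AM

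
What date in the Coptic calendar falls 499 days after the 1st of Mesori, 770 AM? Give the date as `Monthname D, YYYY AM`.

Counting 499 days forward from JDN 2106237 reaches JDN 2106736, which is Koiak 9, 772 AM.

Koiak 9, 772 AM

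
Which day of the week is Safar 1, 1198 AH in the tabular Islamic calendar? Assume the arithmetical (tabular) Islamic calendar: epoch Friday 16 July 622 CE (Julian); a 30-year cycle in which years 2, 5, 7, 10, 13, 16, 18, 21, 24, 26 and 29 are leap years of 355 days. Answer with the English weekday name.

Friday

Equivalently 26 December 1783 Gregorian, JDN 2372647.
Since JDN mod 7 = 4 (0 = Monday), the day is Friday.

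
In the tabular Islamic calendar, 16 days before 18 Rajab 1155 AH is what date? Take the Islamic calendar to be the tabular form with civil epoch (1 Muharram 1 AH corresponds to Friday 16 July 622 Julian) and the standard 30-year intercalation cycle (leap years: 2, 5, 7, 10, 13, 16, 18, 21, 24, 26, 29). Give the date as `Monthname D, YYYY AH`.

Rajab 2, 1155 AH

Counting 16 days back from JDN 2357573 reaches JDN 2357557, which is Rajab 2, 1155 AH.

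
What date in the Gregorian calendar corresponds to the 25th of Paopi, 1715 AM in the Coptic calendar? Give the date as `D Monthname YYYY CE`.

Both dates share Julian Day Number 2451122; in the Gregorian calendar that is 4 November 1998 CE.

4 November 1998 CE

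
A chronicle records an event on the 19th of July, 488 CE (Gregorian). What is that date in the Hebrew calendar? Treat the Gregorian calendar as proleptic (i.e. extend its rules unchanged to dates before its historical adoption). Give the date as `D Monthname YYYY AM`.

23 Tammuz 4248 AM

Both dates share Julian Day Number 1899499; in the Hebrew calendar that is 23 Tammuz 4248 AM.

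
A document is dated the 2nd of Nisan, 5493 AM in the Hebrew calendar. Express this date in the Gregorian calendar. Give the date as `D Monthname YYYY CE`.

Julian Day Number of the source date = 2354102.
Converting JDN 2354102 to the Gregorian calendar gives 18 March 1733 CE.

18 March 1733 CE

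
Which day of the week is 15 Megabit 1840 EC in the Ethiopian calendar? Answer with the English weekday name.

In the Gregorian calendar this is 23 March 1848 (JDN 2396110).
Since JDN mod 7 = 3 (0 = Monday), the day is Thursday.

Thursday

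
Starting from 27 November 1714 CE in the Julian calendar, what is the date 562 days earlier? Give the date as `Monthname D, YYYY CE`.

JDN of 27 November 1714 CE = 2347427.
2347427 − 562 = 2346865.
JDN 2346865 in the Julian calendar is May 14, 1713 CE.

May 14, 1713 CE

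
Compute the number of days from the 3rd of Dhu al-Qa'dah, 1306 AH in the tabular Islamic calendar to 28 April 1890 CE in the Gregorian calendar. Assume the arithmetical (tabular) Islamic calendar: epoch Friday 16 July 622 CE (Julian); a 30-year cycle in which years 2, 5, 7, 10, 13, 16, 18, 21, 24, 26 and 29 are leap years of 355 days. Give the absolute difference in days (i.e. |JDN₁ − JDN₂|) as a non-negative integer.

First date → JDN 2411185; second date → JDN 2411486.
The interval is |2411185 − 2411486| = 301 days.

301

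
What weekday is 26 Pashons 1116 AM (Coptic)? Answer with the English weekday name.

Equivalently 30 May 1400 Gregorian, JDN 2232549.
Since JDN mod 7 = 4 (0 = Monday), the day is Friday.

Friday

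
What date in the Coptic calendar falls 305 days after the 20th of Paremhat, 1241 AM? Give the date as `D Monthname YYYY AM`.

JDN of the 20th of Paremhat, 1241 AM = 2278139.
2278139 + 305 = 2278444.
JDN 2278444 in the Coptic calendar is 20 Tobi 1242 AM.

20 Tobi 1242 AM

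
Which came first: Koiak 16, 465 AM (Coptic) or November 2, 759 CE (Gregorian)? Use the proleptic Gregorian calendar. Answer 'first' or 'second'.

The two dates have Julian Day Numbers 1994611 and 1998584 respectively.
Since 1994611 < 1998584, the first date comes first.

first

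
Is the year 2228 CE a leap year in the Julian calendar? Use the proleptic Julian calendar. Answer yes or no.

yes

2228 mod 4 = 0, so it is a leap year in the Julian calendar.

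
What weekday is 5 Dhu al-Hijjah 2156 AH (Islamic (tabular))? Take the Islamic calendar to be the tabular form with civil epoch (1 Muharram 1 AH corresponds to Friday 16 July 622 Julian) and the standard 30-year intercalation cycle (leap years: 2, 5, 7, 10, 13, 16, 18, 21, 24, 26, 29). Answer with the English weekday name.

In the Gregorian calendar this is 12 April 2714 (JDN 2712429).
2712429 ≡ 6 (mod 7); counting from Monday = 0 gives Sunday.

Sunday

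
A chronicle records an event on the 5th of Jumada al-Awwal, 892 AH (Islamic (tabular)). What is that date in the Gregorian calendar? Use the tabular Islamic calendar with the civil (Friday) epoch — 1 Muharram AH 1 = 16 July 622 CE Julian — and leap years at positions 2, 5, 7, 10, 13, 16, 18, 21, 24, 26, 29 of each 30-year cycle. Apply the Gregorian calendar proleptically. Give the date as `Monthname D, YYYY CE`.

May 8, 1487 CE

Both dates share Julian Day Number 2264303; in the Gregorian calendar that is 8 May 1487 CE.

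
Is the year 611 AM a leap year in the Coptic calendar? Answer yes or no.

611 mod 4 = 3; in the Coptic calendar a year is leap when year mod 4 = 3, so it is a leap year.

yes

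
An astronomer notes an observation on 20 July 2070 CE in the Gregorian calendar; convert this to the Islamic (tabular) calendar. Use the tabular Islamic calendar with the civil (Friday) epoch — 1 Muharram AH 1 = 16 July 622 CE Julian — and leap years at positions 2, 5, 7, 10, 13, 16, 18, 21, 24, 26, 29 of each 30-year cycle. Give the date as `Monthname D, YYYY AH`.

Julian Day Number of the source date = 2477313.
Converting JDN 2477313 to the tabular Islamic calendar gives 11 Jumada al-Thani 1493 AH.

Jumada al-Thani 11, 1493 AH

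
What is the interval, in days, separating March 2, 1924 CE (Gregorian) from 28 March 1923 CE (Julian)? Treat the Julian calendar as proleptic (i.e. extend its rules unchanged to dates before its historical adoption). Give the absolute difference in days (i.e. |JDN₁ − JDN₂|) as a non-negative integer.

First date → JDN 2423847; second date → JDN 2423520.
The interval is |2423847 − 2423520| = 327 days.

327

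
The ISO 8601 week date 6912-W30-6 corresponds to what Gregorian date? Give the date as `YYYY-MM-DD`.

6912-07-30

ISO week 1 of 6912 is the week containing the first Thursday of 6912.
Week 30, day 6 (Saturday) lands on 6912-07-30.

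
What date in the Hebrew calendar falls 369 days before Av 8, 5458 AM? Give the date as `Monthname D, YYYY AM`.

The starting date is JDN 2341439; 2341439 − 369 = 2341070.
JDN 2341070 corresponds to Tammuz 23, 5457 AM.

Tammuz 23, 5457 AM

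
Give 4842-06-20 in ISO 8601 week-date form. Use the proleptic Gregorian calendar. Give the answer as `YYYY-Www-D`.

The weekday is Friday (ISO weekday 5).
That Friday belongs to ISO week 25 of ISO year 4842.

4842-W25-5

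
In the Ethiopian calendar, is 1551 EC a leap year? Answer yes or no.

1551 mod 4 = 3; in the Ethiopian calendar a year is leap when year mod 4 = 3, so it is a leap year.

yes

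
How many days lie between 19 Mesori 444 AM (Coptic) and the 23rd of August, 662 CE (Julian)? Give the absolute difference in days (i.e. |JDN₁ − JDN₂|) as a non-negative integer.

24096

First date → JDN 1987184; second date → JDN 1963088.
The interval is |1987184 − 1963088| = 24096 days.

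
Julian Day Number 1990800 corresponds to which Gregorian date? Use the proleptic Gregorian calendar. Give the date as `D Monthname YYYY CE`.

11 July 738 CE

JDN 2451545 is 1 Jan 2000; 1990800 is −460745 days from there.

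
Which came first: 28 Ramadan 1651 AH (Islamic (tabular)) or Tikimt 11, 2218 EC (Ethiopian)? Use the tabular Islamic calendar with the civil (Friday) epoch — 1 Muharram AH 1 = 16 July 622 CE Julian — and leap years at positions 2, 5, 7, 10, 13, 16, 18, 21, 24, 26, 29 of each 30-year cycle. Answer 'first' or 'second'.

first

Converting both to JDN: 2533408 vs 2534020; the smaller is the first.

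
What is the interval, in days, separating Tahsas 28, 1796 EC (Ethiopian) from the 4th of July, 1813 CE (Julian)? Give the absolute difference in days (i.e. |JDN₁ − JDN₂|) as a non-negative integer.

First date → JDN 2379962; second date → JDN 2383441.
The interval is |2379962 − 2383441| = 3479 days.

3479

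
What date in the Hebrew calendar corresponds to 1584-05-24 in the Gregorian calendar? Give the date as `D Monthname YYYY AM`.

14 Sivan 5344 AM

Both dates share Julian Day Number 2299748; in the Hebrew calendar that is 14 Sivan 5344 AM.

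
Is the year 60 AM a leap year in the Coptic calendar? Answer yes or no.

no

60 mod 4 = 0; in the Coptic calendar a year is leap when year mod 4 = 3, so it is a common year.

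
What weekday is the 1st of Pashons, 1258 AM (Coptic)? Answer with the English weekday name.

This is JDN 2284389 (6 May 1542 Gregorian).
2284389 ≡ 2 (mod 7); counting from Monday = 0 gives Wednesday.

Wednesday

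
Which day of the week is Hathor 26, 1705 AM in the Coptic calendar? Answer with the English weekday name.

Monday

Equivalently 5 December 1988 Gregorian, JDN 2447501.
Since JDN mod 7 = 0 (0 = Monday), the day is Monday.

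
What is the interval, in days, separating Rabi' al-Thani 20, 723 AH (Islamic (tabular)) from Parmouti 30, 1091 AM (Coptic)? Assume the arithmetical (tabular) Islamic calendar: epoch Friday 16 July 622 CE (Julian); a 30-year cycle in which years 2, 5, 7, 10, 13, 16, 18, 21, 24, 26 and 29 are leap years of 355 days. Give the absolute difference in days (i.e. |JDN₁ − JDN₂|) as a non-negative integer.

First date → JDN 2204401; second date → JDN 2223391.
The interval is |2204401 − 2223391| = 18990 days.

18990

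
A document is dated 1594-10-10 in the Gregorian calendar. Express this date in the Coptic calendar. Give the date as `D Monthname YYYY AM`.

3 Paopi 1311 AM

Both dates share Julian Day Number 2303539; in the Coptic calendar that is 3 Paopi 1311 AM.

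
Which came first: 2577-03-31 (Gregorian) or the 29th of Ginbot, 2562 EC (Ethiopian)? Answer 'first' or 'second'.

second

The two dates have Julian Day Numbers 2662380 and 2659894 respectively.
Since 2659894 < 2662380, the second date comes first.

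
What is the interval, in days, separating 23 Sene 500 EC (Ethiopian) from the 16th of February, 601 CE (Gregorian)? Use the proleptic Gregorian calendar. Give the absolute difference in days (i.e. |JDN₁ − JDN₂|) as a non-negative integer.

JDN of the first date = 1906773.
JDN of the second date = 1940617.
|1940617 − 1906773| = 33844.

33844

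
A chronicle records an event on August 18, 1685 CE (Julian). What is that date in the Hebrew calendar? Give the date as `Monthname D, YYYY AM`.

Av 28, 5445 AM

Julian Day Number of the source date = 2336734.
Converting JDN 2336734 to the Hebrew calendar gives 28 Av 5445 AM.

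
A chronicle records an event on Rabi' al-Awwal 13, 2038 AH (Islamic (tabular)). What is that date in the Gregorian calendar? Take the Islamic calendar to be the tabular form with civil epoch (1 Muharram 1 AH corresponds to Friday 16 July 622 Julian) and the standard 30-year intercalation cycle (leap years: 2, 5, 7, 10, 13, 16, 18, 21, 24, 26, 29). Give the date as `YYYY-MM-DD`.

Both dates share Julian Day Number 2670356; in the Gregorian calendar that is 31 January 2599 CE.

2599-01-31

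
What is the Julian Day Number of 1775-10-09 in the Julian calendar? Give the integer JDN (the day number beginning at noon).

Equivalently 20 October 1775 (Gregorian).
JDN 2299161 is 15 October 1582 CE (Gregorian); the target day is +70497 days from there, so JDN = 2369658.

2369658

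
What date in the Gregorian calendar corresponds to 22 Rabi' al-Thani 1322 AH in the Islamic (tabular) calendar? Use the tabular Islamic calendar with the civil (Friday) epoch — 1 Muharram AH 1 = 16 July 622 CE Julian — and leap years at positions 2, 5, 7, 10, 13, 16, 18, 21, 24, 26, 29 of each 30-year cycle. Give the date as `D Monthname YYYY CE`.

6 July 1904 CE

Julian Day Number of the source date = 2416668.
Converting JDN 2416668 to the Gregorian calendar gives 6 July 1904 CE.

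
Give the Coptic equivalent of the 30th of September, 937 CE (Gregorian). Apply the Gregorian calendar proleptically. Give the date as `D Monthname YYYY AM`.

Julian Day Number of the source date = 2063565.
Converting JDN 2063565 to the Coptic calendar gives 28 Thout 654 AM.

28 Thout 654 AM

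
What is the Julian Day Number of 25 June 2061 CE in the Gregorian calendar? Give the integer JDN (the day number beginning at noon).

2474001

JDN 2400001 is 17 November 1858 CE (Gregorian), MJD 0; the target day is +74000 days from there, so JDN = 2474001.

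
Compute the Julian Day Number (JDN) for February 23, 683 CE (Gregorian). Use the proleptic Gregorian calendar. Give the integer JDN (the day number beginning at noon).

JDN 2451545 is 1 January 2000 CE (Gregorian); the target day is −480971 days from there, so JDN = 1970574.

1970574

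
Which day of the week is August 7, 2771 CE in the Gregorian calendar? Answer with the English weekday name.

Saturday

2733365 ≡ 5 (mod 7); counting from Monday = 0 gives Saturday.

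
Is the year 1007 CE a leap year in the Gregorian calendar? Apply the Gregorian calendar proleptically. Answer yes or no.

1007 is not divisible by 4, so it is a common year.

no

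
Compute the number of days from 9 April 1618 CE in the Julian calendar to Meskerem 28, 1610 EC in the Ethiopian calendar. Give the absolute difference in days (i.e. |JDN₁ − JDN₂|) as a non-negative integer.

JDN of the first date = 2312131.
JDN of the second date = 2311935.
|2311935 − 2312131| = 196.

196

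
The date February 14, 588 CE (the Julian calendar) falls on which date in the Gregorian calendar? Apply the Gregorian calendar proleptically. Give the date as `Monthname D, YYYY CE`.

February 16, 588 CE

At this point the Julian calendar is 2 days behind the Gregorian.
14 February 588 Julian + 2 days → 16 February 588 Gregorian.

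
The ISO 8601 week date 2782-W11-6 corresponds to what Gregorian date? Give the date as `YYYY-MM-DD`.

ISO week 1 of 2782 is the week containing the first Thursday of 2782.
Week 11, day 6 (Saturday) lands on 2782-03-20.

2782-03-20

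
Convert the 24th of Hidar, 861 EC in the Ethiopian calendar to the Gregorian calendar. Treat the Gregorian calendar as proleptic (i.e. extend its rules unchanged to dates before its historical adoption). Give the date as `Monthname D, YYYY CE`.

Julian Day Number of the source date = 2038419.
Converting JDN 2038419 to the Gregorian calendar gives 24 November 868 CE.

November 24, 868 CE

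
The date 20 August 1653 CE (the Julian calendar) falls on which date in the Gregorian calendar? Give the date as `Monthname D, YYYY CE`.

For dates in this range the Gregorian date is 10 days ahead of the Julian.
20 August 1653 Julian + 10 days → 30 August 1653 Gregorian.

August 30, 1653 CE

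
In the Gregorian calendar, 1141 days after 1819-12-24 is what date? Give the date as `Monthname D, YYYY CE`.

JDN of 1819-12-24 = 2385793.
2385793 + 1141 = 2386934.
JDN 2386934 in the Gregorian calendar is February 7, 1823 CE.

February 7, 1823 CE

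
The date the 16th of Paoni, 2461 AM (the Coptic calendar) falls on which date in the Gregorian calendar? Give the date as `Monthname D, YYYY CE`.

Both dates share Julian Day Number 2723830; in the Gregorian calendar that is 29 June 2745 CE.

June 29, 2745 CE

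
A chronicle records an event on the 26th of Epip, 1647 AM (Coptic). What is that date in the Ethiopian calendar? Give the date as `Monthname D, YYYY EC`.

Hamle 26, 1923 EC

The source date corresponds to 2 August 1931 in the Gregorian calendar (JDN 2426556).
That day falls on 26 Hamle 1923 EC in the Ethiopian calendar.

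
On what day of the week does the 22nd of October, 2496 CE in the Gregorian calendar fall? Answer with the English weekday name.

2633001 ≡ 0 (mod 7); counting from Monday = 0 gives Monday.

Monday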